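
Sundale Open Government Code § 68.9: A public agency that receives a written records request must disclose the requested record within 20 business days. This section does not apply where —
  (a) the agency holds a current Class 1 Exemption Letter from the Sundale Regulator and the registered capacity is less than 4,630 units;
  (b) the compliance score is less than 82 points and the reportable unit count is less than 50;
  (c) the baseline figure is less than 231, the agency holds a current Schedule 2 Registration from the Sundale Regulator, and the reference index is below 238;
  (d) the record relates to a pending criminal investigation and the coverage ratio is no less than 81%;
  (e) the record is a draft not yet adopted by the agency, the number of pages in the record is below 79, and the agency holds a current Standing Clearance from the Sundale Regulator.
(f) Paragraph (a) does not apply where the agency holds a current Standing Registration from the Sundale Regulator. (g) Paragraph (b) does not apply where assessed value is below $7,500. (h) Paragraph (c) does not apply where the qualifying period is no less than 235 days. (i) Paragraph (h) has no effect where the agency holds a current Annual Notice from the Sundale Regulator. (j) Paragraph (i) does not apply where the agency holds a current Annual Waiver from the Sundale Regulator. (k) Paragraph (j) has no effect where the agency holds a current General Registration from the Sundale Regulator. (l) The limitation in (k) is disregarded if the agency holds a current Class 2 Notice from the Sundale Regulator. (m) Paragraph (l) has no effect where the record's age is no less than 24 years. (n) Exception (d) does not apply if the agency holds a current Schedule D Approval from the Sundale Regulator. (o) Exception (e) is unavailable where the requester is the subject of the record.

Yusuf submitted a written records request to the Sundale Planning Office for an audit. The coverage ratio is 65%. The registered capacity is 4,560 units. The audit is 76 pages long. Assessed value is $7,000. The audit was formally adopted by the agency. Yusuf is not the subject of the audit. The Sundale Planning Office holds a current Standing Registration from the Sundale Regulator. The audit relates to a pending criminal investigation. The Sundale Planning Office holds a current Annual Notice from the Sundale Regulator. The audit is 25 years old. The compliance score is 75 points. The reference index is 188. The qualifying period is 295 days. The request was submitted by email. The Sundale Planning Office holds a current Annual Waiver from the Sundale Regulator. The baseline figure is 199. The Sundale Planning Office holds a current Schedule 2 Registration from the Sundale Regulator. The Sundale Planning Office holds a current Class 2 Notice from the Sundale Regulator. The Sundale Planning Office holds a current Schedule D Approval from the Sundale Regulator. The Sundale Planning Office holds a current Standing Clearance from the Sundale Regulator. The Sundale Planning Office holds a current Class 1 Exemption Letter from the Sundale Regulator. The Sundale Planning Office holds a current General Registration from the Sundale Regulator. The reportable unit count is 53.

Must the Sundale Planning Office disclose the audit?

No — exception (c) applies; the Sundale Planning Office is not required to disclose the audit.

Exception (a) is satisfied on its face — a current Class 1 Exemption Letter is held; the registered capacity is 4,560 units, less than the 4,630 units limit. Turning to paragraph (f): (f) operates against (a): a current Standing Registration is held. (a) is therefore removed.
Exception (b) requires that the reportable unit count is less than 50; but the reportable unit count is 53, not less than 50, so (b) is unavailable.
All of (c)'s requirements are met (the baseline figure is 199, less than the 231 limit; a current Schedule 2 Registration is held; the reference index is 188, below the 238 limit). Considering the limiting provisions: (h) would limit (c) — the qualifying period is 295 days, meeting the 235 days threshold — but (i) sets (h) aside: (i) operates against (h): a current Annual Notice is held. (j) operates (a current Annual Waiver is held), but is displaced by (k): (k) applies — a current General Registration is held. (l) would limit (k) — a current Class 2 Notice is held — but (m) sets (l) aside: (m) operates against (l): the record's age is 25 years, meeting the 24 years threshold. Exception (c) stands.
Exception (d) requires that the coverage ratio is no less than 81%; but the coverage ratio is 65%, short of 81%, so (d) is unavailable.
Exception (e) does not apply: the audit has been formally adopted.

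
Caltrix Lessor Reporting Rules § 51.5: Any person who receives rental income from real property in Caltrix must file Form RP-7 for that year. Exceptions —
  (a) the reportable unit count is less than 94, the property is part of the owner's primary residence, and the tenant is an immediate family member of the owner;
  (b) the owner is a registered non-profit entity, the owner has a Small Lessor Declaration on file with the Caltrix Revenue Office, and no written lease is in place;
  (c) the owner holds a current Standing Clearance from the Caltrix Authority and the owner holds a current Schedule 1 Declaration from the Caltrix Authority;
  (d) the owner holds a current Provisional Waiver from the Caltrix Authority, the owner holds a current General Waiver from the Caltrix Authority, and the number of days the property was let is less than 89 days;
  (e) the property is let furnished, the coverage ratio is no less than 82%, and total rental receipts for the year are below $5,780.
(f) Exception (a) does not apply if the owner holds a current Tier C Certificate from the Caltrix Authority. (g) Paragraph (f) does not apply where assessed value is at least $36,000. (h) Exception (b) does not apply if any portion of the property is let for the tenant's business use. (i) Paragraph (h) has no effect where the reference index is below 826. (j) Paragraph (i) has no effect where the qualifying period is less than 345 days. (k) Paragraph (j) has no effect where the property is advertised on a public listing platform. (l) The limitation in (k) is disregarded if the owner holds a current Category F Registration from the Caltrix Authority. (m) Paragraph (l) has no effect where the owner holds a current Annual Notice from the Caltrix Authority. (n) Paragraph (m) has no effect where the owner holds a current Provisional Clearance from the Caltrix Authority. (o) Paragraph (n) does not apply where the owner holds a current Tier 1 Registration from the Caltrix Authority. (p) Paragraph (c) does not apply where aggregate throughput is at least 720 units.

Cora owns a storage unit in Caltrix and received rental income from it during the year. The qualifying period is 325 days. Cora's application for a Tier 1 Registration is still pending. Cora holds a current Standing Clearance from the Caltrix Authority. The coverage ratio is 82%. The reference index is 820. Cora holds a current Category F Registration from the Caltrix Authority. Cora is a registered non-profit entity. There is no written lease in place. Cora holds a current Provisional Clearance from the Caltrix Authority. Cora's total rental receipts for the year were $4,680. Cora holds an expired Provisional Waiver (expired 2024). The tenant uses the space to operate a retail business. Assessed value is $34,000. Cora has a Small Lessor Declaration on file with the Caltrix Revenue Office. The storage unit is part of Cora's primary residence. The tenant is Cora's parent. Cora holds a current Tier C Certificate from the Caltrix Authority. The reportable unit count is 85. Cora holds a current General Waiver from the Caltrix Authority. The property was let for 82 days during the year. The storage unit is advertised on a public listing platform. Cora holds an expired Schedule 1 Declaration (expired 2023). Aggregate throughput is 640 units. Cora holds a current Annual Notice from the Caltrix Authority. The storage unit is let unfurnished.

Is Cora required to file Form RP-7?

Yes — Cora must file Form RP-7.

Exception (a) is satisfied on its face — the reportable unit count is 85, less than the 94 limit; the storage unit is part of the primary residence; the tenant is an immediate family member. However, paragraphs (f)–(g) must be considered: (f) operates against (a): a current Tier C Certificate is held. (g), which would lift (f), is not engaged — assessed value is $34,000, short of $36,000. (a) is therefore removed.
Exception (b) is satisfied on its face — Cora is a registered non-profit; a Small Lessor Declaration is on file; there is no written lease. However, paragraphs (h)–(o) must be considered: (h) applies — the space is let for business use. (i) would limit (h) — the reference index is 820, below the 826 limit — but (j) sets (i) aside: (j) operates against (i): the qualifying period is 325 days, less than the 345 days limit. (k) is engaged (the property is publicly advertised), but is overridden by (l): (l) operates against (k): a current Category F Registration is held. (m) would limit (l) — a current Annual Notice is held — but (n) sets (m) aside: (n) operates against (m): a current Provisional Clearance is held. (o) does not operate here (the Tier 1 Registration is not current), so (n) stands. (b) is therefore removed.
Exception (c) does not apply: there is no Schedule 1 Declaration in force.
Exception (d) does not apply: the Provisional Waiver is not current.
Exception (e) does not apply: the property is let unfurnished.
No exception displaces § 51.5.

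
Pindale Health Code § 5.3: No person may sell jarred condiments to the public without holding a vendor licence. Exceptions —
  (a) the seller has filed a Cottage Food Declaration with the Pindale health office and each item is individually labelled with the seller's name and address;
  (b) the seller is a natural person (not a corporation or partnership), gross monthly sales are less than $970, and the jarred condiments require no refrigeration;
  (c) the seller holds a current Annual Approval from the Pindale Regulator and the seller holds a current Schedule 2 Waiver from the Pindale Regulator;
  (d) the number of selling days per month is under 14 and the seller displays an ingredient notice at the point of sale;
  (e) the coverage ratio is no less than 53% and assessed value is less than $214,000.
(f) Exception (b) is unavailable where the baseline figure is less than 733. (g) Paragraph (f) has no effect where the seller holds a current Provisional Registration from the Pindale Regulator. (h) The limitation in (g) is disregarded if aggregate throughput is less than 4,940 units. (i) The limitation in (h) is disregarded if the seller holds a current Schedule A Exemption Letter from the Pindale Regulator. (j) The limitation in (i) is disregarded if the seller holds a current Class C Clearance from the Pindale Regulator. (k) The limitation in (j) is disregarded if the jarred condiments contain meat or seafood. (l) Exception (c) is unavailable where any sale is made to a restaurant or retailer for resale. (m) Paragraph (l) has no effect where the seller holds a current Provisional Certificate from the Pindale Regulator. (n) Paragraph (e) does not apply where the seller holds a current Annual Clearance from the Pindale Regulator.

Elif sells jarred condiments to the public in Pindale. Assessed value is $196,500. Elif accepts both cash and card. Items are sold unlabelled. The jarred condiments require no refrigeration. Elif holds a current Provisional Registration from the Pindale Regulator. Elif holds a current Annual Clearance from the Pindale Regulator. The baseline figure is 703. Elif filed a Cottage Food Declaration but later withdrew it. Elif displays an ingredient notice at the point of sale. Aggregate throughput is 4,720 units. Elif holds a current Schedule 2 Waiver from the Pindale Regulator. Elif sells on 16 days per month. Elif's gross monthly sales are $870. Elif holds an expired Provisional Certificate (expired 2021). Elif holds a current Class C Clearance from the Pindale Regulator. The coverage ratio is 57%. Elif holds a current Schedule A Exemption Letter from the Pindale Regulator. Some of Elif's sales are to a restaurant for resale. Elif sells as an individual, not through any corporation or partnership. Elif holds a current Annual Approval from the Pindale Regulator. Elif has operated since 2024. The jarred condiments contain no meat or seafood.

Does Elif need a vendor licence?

Exception (a) does not apply: the Cottage Food Declaration was withdrawn.
Exception (b) is satisfied on its face — the seller is a natural person; gross monthly sales are $870, less than the $970 limit; the jarred condiments are shelf-stable. But: (f) applies — the baseline figure is 703, less than the 733 limit. (g) operates (a current Provisional Registration is held), but is displaced by (h): (h) is engaged — aggregate throughput is 4,720 units, less than the 4,940 units limit. (i) would limit (h) — a current Schedule A Exemption Letter is held — but (j) sets (i) aside: (j) applies — a current Class C Clearance is held. (k), which would lift (j), does not operate here — the jarred condiments contain no meat or seafood. Exception (b) does not apply.
All of (c)'s requirements are met (a current Annual Approval is held; a current Schedule 2 Waiver is held). However, paragraphs (l)–(m) must be considered: (l) operates against (c): some sales are to a restaurant for resale. (m) does not operate here (there is no Provisional Certificate in force), so (l) stands. Exception (c) does not apply.
Exception (d) fails — the number of selling days per month is 16, not under 14.
All of (e)'s requirements are met (the coverage ratio is 57%, meeting the 53% threshold; assessed value is $196,500, less than the $214,000 limit). But: (n) applies — a current Annual Clearance is held. Exception (e) does not apply.
No exception displaces § 5.3.

Yes — Elif must hold a vendor licence.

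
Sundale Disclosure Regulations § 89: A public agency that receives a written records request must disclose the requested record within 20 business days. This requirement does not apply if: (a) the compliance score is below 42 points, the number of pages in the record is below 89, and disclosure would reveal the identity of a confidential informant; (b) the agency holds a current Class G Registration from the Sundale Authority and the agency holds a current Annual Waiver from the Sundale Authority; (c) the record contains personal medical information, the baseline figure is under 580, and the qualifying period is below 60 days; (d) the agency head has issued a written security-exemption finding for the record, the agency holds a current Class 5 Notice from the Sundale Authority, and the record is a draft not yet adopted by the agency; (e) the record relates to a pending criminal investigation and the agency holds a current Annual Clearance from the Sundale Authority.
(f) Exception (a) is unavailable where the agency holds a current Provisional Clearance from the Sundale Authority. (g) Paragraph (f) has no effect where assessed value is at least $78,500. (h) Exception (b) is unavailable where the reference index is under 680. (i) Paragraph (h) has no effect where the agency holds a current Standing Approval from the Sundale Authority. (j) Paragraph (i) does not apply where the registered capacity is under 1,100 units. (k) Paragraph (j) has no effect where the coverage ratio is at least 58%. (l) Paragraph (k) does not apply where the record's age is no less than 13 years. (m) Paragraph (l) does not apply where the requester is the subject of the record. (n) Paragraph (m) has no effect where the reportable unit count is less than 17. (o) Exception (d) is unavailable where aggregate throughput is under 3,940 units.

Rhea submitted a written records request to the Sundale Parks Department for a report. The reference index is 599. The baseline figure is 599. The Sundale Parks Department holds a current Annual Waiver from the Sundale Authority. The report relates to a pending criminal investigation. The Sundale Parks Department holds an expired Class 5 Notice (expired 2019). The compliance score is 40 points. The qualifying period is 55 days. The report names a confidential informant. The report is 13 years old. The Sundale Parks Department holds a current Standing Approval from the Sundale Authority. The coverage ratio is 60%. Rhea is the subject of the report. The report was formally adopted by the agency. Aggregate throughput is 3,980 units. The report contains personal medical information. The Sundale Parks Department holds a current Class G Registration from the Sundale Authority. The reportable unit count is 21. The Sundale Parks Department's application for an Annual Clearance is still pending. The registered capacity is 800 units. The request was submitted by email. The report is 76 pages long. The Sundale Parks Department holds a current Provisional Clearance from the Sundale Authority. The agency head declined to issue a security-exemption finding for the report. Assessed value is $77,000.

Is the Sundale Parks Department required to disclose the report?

Exception (a): the compliance score is 40 points, below the 42 points limit; the number of pages in the record is 76, below the 89 limit; the report names a confidential informant — every condition holds. But: (f) is engaged — a current Provisional Clearance is held. (g) is inapplicable (assessed value is $77,000, short of $78,500), so (f) stands. So (a) is unavailable.
Exception (b)'s conditions are all satisfied: a current Class G Registration is held; a current Annual Waiver is held. Under paragraphs (h)–(n): (h) would limit (b) — the reference index is 599, under the 680 limit — but (i) sets (h) aside: (i) operates — a current Standing Approval is held. (j) would limit (i) — the registered capacity is 800 units, under the 1,100 units limit — but (k) sets (j) aside: (k) operates against (j): the coverage ratio is 60%, meeting the 58% threshold. (l) is triggered (the record's age is 13 years, meeting the 13 years threshold), but is itself disapplied by (m): (m) operates against (l): Rhea is the subject of the report. (n) does not operate here (the reportable unit count is 21, not less than 17), so (m) stands. So (b) applies.
Exception (c) requires that the baseline figure is under 580; but the baseline figure is 599, not under 580, so (c) is unavailable.
Exception (d) requires that the agency head has issued a written security-exemption finding for the record; but the agency head declined to issue a security-exemption finding, so (d) is unavailable.
Exception (e) does not apply: there is no Annual Clearance in force.

No — exception (b) applies; the Sundale Parks Department is not required to disclose the report.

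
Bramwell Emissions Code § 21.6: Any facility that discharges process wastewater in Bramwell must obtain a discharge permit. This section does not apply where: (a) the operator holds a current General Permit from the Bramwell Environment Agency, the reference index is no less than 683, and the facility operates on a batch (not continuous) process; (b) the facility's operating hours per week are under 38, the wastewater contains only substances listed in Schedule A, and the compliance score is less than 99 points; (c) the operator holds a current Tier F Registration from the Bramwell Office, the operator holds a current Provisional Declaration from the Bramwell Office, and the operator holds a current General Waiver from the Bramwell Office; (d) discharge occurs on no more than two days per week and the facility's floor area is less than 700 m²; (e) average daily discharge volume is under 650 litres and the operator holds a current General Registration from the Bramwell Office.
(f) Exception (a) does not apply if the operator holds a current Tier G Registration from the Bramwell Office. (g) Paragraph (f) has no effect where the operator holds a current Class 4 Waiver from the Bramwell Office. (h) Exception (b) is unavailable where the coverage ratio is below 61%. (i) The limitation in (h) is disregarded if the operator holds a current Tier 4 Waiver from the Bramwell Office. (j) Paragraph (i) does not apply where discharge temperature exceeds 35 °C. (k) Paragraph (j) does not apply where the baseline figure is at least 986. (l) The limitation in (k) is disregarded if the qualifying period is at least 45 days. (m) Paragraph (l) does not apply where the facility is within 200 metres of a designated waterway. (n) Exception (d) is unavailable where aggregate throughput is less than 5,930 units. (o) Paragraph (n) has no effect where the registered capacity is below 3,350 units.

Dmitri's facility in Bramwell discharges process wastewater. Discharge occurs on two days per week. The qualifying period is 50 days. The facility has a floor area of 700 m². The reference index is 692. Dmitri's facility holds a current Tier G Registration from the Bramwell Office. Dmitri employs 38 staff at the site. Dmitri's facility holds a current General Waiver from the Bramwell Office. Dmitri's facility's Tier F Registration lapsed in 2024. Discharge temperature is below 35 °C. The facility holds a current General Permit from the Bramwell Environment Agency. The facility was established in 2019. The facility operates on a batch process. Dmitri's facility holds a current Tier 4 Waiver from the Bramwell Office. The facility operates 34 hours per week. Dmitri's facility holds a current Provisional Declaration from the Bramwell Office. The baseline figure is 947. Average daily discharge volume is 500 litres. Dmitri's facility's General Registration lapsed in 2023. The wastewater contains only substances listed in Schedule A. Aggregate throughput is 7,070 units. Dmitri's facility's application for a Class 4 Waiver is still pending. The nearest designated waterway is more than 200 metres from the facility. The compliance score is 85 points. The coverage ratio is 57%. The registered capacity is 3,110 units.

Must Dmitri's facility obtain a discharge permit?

No — exception (b) applies; Dmitri's facility is not required to obtain a discharge permit.

Exception (a) is satisfied on its face — a current General Permit is held; the reference index is 692, meeting the 683 threshold; the facility operates on a batch process. Turning to paragraphs (f)–(g): (f) operates against (a): a current Tier G Registration is held. (g) does not operate here (the Class 4 Waiver is not current), so (f) stands. Exception (a) does not apply.
Exception (b): the facility's operating hours per week are 34, under the 38 limit; the wastewater is Schedule-A-only; the compliance score is 85 points, less than the 99 points limit — every condition holds. Considering the limiting provisions: (h) would limit (b) — the coverage ratio is 57%, below the 61% limit — but (i) sets (h) aside: (i) is triggered — a current Tier 4 Waiver is held. (j) does not operate here (discharge temperature is below 35 °C), so (i) stands. So (b) applies.
Exception (c) does not apply: no current Tier F Registration is held.
Exception (d) fails — the facility's floor area is 700 m², not less than 700 m².
Exception (e) fails — no current General Registration is held.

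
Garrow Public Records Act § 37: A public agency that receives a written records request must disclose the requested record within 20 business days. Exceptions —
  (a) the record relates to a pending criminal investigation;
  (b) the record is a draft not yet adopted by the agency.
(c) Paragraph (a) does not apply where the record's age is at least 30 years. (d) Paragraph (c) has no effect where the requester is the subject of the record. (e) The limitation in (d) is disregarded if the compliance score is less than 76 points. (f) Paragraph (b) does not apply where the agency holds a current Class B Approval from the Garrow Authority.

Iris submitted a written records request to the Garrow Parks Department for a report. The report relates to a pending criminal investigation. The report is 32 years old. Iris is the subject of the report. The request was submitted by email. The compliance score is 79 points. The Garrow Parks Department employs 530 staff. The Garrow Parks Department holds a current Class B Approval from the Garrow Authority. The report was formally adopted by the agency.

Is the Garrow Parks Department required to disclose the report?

Exception (a)'s conditions are all satisfied: the report relates to a pending investigation. Applying paragraphs (c)–(e): (c) would limit (a) — the record's age is 32 years, meeting the 30 years threshold — but (d) sets (c) aside: (d) operates against (c): Iris is the subject of the report. (e) is not triggered (the compliance score is 79 points, not less than 76 points), so (d) stands. Exception (a) stands.
Exception (b) does not apply: the report has been formally adopted.

No — exception (a) applies; the Garrow Parks Department is not required to disclose the report.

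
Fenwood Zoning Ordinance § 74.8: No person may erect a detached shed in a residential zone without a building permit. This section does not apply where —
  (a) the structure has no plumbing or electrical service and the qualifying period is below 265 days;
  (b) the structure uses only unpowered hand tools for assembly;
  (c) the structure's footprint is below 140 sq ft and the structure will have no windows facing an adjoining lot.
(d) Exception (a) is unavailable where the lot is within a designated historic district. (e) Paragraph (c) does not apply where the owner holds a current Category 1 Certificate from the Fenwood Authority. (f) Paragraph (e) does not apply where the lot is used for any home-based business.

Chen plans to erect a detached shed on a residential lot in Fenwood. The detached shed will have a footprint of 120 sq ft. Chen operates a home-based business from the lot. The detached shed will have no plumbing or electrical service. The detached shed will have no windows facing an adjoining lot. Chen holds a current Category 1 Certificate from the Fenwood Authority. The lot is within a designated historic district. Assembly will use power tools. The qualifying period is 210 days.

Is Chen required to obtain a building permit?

No — exception (c) applies; Chen does not need a building permit.

Exception (a): there is no plumbing or electrical service; the qualifying period is 210 days, below the 265 days limit — every condition holds. However, paragraph (d) must be considered: (d) operates — the lot is in a historic district. (a) is therefore removed.
Exception (b) does not apply: assembly uses power tools.
Exception (c) is satisfied on its face — the structure's footprint is 120 sq ft, below the 140 sq ft limit; no windows face an adjoining lot. Considering the limiting provisions: (e) would limit (c) — a current Category 1 Certificate is held — but (f) sets (e) aside: (f) operates against (e): a home-based business operates on the lot. Exception (c) stands.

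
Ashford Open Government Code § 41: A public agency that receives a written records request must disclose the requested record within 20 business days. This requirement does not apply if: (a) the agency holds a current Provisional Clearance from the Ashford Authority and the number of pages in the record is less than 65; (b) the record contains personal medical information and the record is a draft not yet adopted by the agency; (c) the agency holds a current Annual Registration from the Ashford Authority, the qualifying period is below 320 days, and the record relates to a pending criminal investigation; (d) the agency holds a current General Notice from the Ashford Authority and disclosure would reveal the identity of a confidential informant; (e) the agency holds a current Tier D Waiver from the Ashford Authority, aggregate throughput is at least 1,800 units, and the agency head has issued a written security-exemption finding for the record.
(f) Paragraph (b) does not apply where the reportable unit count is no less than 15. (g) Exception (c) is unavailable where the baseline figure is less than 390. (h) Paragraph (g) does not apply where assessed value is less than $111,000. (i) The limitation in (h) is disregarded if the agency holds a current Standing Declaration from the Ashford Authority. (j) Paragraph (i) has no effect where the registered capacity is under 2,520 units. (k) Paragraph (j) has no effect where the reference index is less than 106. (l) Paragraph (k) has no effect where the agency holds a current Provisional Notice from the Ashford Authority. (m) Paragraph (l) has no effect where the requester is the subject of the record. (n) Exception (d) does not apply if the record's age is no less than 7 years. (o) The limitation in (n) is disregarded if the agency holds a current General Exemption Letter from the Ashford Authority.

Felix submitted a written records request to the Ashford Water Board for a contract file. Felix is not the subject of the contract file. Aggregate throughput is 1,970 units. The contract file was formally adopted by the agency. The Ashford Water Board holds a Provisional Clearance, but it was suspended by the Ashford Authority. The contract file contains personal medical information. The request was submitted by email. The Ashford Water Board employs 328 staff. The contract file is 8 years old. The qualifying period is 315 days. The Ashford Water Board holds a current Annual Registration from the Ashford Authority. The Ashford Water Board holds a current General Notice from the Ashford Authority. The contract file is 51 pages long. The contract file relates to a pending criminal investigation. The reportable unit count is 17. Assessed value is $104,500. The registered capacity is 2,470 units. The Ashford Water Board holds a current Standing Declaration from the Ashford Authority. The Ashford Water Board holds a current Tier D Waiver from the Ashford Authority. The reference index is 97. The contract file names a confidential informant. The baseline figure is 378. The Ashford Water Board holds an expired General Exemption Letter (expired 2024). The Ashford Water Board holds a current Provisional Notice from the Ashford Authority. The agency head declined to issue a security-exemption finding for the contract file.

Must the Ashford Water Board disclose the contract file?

Exception (a) fails — there is no Provisional Clearance in force.
Exception (b) does not apply: the contract file has been formally adopted.
Exception (c)'s conditions are all satisfied: a current Annual Registration is held; the qualifying period is 315 days, below the 320 days limit; the contract file relates to a pending investigation. Applying paragraphs (g)–(m): (g) is triggered (the baseline figure is 378, less than the 390 limit), but is overridden by (h): (h) operates against (g): assessed value is $104,500, less than the $111,000 limit. (i) would limit (h) — a current Standing Declaration is held — but (j) sets (i) aside: (j) is triggered — the registered capacity is 2,470 units, under the 2,520 units limit. (k) would limit (j) — the reference index is 97, less than the 106 limit — but (l) sets (k) aside: (l) operates against (k): a current Provisional Notice is held. (m), which would lift (l), is not triggered — Felix is not the subject of the contract file. So (c) applies.
All of (d)'s requirements are met (a current General Notice is held; the contract file names a confidential informant). However, paragraphs (n)–(o) must be considered: (n) operates against (d): the record's age is 8 years, meeting the 7 years threshold. (o) is not triggered (the General Exemption Letter is not current), so (n) stands. Exception (d) does not apply.
Exception (e) fails — the agency head declined to issue a security-exemption finding.

No — exception (c) applies; the Ashford Water Board is not required to disclose the contract file.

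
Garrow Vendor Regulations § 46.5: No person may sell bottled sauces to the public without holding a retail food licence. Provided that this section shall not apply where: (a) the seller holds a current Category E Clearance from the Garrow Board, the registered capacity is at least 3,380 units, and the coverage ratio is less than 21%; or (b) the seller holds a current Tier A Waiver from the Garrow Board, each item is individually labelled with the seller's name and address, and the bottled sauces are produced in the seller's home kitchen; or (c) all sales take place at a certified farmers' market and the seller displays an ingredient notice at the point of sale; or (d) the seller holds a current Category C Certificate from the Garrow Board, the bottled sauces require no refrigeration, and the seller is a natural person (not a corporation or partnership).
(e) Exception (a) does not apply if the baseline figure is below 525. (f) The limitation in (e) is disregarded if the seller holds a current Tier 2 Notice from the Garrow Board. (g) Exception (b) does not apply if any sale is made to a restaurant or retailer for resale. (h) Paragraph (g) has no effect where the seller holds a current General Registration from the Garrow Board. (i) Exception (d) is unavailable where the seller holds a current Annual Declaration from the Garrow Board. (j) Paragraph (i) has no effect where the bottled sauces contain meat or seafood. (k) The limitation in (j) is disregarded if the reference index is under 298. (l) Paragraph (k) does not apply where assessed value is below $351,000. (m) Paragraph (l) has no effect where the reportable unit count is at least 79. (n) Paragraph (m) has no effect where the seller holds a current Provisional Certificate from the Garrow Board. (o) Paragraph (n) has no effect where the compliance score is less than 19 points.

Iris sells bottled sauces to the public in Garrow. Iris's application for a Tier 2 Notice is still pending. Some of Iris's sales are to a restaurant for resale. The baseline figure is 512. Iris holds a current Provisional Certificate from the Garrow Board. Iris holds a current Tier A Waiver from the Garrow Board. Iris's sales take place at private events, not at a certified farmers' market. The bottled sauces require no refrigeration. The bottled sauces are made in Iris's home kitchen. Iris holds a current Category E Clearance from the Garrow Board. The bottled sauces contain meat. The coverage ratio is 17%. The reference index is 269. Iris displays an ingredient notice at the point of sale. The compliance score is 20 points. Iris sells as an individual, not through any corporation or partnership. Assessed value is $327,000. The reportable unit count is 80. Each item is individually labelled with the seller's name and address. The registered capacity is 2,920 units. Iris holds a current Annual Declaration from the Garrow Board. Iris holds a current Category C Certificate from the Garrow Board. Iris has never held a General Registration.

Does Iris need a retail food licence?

No — exception (d) applies; Iris is not required to hold a retail food licence.

Exception (a) does not apply: the registered capacity is 2,920 units, short of 3,380 units.
Exception (b): a current Tier A Waiver is held; items are individually labelled; the bottled sauces are home-kitchen produced — every condition holds. But: (g) is triggered — some sales are to a restaurant for resale. (h) is not triggered (the General Registration is not current), so (g) stands. Exception (b) does not apply.
Exception (c) does not apply: sales are at private events, not a certified farmers' market.
Exception (d)'s conditions are all satisfied: a current Category C Certificate is held; the bottled sauces are shelf-stable; the seller is a natural person. Under paragraphs (i)–(o): (i) would limit (d) — a current Annual Declaration is held — but (j) sets (i) aside: (j) operates against (i): the bottled sauces contain meat. (k) operates (the reference index is 269, under the 298 limit), but is overridden by (l): (l) operates against (k): assessed value is $327,000, below the $351,000 limit. (m) applies (the reportable unit count is 80, meeting the 79 threshold), but is set aside by (n): (n) applies — a current Provisional Certificate is held. (o) does not operate here (the compliance score is 20 points, not less than 19 points), so (n) stands. Exception (d) stands.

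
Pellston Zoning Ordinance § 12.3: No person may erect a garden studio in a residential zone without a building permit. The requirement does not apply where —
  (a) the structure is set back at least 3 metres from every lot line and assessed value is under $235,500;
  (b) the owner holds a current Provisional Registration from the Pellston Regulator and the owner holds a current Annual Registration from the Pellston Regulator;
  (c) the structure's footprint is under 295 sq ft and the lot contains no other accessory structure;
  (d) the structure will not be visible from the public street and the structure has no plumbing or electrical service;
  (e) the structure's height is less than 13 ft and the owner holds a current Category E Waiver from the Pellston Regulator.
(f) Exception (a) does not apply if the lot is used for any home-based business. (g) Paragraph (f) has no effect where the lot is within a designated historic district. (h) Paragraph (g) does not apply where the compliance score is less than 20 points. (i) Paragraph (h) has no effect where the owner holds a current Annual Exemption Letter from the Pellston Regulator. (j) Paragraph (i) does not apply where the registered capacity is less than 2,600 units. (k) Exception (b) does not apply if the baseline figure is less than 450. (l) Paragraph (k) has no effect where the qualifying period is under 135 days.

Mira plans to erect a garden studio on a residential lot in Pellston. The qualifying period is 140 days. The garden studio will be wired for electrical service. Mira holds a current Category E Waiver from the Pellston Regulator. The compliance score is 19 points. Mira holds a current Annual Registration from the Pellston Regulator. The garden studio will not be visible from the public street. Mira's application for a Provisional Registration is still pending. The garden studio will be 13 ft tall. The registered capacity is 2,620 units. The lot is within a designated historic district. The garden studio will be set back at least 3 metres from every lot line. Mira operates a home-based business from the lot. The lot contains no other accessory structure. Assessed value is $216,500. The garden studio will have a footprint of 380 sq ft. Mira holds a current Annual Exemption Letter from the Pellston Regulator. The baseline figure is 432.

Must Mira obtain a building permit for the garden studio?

Exception (a): the setback is at least 3 m on every side; assessed value is $216,500, under the $235,500 limit — every condition holds. Applying paragraphs (f)–(j): (f) would limit (a) — a home-based business operates on the lot — but (g) sets (f) aside: (g) operates against (f): the lot is in a historic district. (h) would limit (g) — the compliance score is 19 points, less than the 20 points limit — but (i) sets (h) aside: (i) operates against (h): a current Annual Exemption Letter is held. (j), which would lift (i), is not triggered — the registered capacity is 2,620 units, not less than 2,600 units. Exception (a) stands.
Exception (b) fails — there is no Provisional Registration in force.
Exception (c) requires that the structure's footprint is under 295 sq ft; but the structure's footprint is 380 sq ft, not under 295 sq ft, so (c) is unavailable.
Exception (d) requires that the structure has no plumbing or electrical service; but electrical service is planned, so (d) is unavailable.
Exception (e) does not apply: the structure's height is 13 ft, not less than 13 ft.

No — exception (a) applies; Mira does not need a building permit.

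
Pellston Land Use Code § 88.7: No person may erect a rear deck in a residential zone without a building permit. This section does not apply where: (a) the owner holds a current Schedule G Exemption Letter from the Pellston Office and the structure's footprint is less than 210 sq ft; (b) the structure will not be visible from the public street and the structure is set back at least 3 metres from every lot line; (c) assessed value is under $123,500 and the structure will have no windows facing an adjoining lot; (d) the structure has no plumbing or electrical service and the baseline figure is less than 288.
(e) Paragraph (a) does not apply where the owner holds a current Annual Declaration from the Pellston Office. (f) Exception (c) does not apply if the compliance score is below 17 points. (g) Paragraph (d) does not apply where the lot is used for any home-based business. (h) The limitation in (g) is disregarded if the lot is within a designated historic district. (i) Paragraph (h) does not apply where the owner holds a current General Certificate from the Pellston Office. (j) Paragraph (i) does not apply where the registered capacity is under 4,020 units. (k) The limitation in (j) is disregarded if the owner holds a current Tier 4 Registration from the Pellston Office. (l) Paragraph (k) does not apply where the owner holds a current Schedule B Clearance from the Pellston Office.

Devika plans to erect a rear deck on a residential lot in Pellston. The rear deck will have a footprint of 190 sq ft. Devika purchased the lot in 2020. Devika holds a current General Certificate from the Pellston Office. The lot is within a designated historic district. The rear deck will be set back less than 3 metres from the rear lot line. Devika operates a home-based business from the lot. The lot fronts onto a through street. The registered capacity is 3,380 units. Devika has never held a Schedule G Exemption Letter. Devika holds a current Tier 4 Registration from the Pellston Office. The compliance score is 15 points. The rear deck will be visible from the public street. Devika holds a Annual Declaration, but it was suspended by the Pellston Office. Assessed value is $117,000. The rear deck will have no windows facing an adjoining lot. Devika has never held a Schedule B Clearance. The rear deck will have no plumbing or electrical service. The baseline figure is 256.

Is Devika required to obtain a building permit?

Yes — Devika must obtain a building permit.

Exception (a) fails — the Schedule G Exemption Letter is not current.
Exception (b) requires that the structure will not be visible from the public street; but the structure will be visible from the street, so (b) is unavailable.
All of (c)'s requirements are met (assessed value is $117,000, under the $123,500 limit; no windows face an adjoining lot). However, paragraph (f) must be considered: (f) applies — the compliance score is 15 points, below the 17 points limit. So (c) is unavailable.
All of (d)'s requirements are met (there is no plumbing or electrical service; the baseline figure is 256, less than the 288 limit). However, paragraphs (g)–(l) must be considered: (g) operates against (d): a home-based business operates on the lot. (h) would limit (g) — the lot is in a historic district — but (i) sets (h) aside: (i) is engaged — a current General Certificate is held. (j) would limit (i) — the registered capacity is 3,380 units, under the 4,020 units limit — but (k) sets (j) aside: (k) operates against (j): a current Tier 4 Registration is held. (l) is inapplicable (there is no Schedule B Clearance in force), so (k) stands. Exception (d) does not apply.
Every exception is unavailable, so the rule governs.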